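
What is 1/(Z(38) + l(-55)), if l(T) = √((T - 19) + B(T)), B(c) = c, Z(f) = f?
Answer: 38/1573 - I*√129/1573 ≈ 0.024158 - 0.0072205*I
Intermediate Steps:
l(T) = √(-19 + 2*T) (l(T) = √((T - 19) + T) = √((-19 + T) + T) = √(-19 + 2*T))
1/(Z(38) + l(-55)) = 1/(38 + √(-19 + 2*(-55))) = 1/(38 + √(-19 - 110)) = 1/(38 + √(-129)) = 1/(38 + I*√129)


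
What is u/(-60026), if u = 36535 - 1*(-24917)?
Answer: -30726/30013 ≈ -1.0238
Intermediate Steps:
u = 61452 (u = 36535 + 24917 = 61452)
u/(-60026) = 61452/(-60026) = 61452*(-1/60026) = -30726/30013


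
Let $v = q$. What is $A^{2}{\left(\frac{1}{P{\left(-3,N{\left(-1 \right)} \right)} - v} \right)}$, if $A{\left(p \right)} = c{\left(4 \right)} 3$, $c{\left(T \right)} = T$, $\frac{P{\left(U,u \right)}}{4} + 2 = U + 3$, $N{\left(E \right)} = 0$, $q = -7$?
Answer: $144$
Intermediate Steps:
$P{\left(U,u \right)} = 4 + 4 U$ ($P{\left(U,u \right)} = -8 + 4 \left(U + 3\right) = -8 + 4 \left(3 + U\right) = -8 + \left(12 + 4 U\right) = 4 + 4 U$)
$v = -7$
$A{\left(p \right)} = 12$ ($A{\left(p \right)} = 4 \cdot 3 = 12$)
$A^{2}{\left(\frac{1}{P{\left(-3,N{\left(-1 \right)} \right)} - v} \right)} = 12^{2} = 144$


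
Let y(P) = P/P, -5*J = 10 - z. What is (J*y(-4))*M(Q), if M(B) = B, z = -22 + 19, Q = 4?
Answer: -52/5 ≈ -10.400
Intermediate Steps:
z = -3
J = -13/5 (J = -(10 - 1*(-3))/5 = -(10 + 3)/5 = -⅕*13 = -13/5 ≈ -2.6000)
y(P) = 1
(J*y(-4))*M(Q) = -13/5*1*4 = -13/5*4 = -52/5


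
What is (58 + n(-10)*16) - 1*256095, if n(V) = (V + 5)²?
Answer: -255637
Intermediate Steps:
n(V) = (5 + V)²
(58 + n(-10)*16) - 1*256095 = (58 + (5 - 10)²*16) - 1*256095 = (58 + (-5)²*16) - 256095 = (58 + 25*16) - 256095 = (58 + 400) - 256095 = 458 - 256095 = -255637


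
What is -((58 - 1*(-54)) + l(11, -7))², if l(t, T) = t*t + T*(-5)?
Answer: -71824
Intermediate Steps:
l(t, T) = t² - 5*T
-((58 - 1*(-54)) + l(11, -7))² = -((58 - 1*(-54)) + (11² - 5*(-7)))² = -((58 + 54) + (121 + 35))² = -(112 + 156)² = -1*268² = -1*71824 = -71824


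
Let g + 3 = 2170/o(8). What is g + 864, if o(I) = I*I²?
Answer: 221501/256 ≈ 865.24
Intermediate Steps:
o(I) = I³
g = 317/256 (g = -3 + 2170/(8³) = -3 + 2170/512 = -3 + 2170*(1/512) = -3 + 1085/256 = 317/256 ≈ 1.2383)
g + 864 = 317/256 + 864 = 221501/256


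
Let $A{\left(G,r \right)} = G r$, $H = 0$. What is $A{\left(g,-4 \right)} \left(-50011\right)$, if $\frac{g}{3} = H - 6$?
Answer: $-3600792$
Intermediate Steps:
$g = -18$ ($g = 3 \left(0 - 6\right) = 3 \left(-6\right) = -18$)
$A{\left(g,-4 \right)} \left(-50011\right) = \left(-18\right) \left(-4\right) \left(-50011\right) = 72 \left(-50011\right) = -3600792$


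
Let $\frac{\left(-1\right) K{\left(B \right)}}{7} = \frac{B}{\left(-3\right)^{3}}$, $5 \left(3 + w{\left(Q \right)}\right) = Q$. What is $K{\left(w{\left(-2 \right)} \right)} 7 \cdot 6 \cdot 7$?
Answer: $- \frac{11662}{45} \approx -259.16$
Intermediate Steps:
$w{\left(Q \right)} = -3 + \frac{Q}{5}$
$K{\left(B \right)} = \frac{7 B}{27}$ ($K{\left(B \right)} = - 7 \frac{B}{\left(-3\right)^{3}} = - 7 \frac{B}{-27} = - 7 B \left(- \frac{1}{27}\right) = - 7 \left(- \frac{B}{27}\right) = \frac{7 B}{27}$)
$K{\left(w{\left(-2 \right)} \right)} 7 \cdot 6 \cdot 7 = \frac{7 \left(-3 + \frac{1}{5} \left(-2\right)\right)}{27} \cdot 7 \cdot 6 \cdot 7 = \frac{7 \left(-3 - \frac{2}{5}\right)}{27} \cdot 7 \cdot 42 = \frac{7}{27} \left(- \frac{17}{5}\right) 7 \cdot 42 = \left(- \frac{119}{135}\right) 7 \cdot 42 = \left(- \frac{833}{135}\right) 42 = - \frac{11662}{45}$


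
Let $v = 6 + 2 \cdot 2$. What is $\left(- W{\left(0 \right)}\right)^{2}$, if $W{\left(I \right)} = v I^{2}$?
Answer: $0$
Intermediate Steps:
$v = 10$ ($v = 6 + 4 = 10$)
$W{\left(I \right)} = 10 I^{2}$
$\left(- W{\left(0 \right)}\right)^{2} = \left(- 10 \cdot 0^{2}\right)^{2} = \left(- 10 \cdot 0\right)^{2} = \left(\left(-1\right) 0\right)^{2} = 0^{2} = 0$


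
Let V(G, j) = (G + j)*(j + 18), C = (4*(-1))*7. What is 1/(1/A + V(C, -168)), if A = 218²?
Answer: 47524/1397205601 ≈ 3.4014e-5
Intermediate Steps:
A = 47524
C = -28 (C = -4*7 = -28)
V(G, j) = (18 + j)*(G + j) (V(G, j) = (G + j)*(18 + j) = (18 + j)*(G + j))
1/(1/A + V(C, -168)) = 1/(1/47524 + ((-168)² + 18*(-28) + 18*(-168) - 28*(-168))) = 1/(1/47524 + (28224 - 504 - 3024 + 4704)) = 1/(1/47524 + 29400) = 1/(1397205601/47524) = 47524/1397205601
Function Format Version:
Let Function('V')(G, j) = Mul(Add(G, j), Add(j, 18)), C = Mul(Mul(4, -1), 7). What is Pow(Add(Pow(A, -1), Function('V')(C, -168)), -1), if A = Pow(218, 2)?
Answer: Rational(47524, 1397205601) ≈ 3.4014e-5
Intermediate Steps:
A = 47524
C = -28 (C = Mul(-4, 7) = -28)
Function('V')(G, j) = Mul(Add(18, j), Add(G, j)) (Function('V')(G, j) = Mul(Add(G, j), Add(18, j)) = Mul(Add(18, j), Add(G, j)))
Pow(Add(Pow(A, -1), Function('V')(C, -168)), -1) = Pow(Add(Pow(47524, -1), Add(Pow(-168, 2), Mul(18, -28), Mul(18, -168), Mul(-28, -168))), -1) = Pow(Add(Rational(1, 47524), Add(28224, -504, -3024, 4704)), -1) = Pow(Add(Rational(1, 47524), 29400), -1) = Pow(Rational(1397205601, 47524), -1) = Rational(47524, 1397205601)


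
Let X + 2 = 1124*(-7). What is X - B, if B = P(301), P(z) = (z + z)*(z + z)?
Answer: -370274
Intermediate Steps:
P(z) = 4*z² (P(z) = (2*z)*(2*z) = 4*z²)
X = -7870 (X = -2 + 1124*(-7) = -2 - 7868 = -7870)
B = 362404 (B = 4*301² = 4*90601 = 362404)
X - B = -7870 - 1*362404 = -7870 - 362404 = -370274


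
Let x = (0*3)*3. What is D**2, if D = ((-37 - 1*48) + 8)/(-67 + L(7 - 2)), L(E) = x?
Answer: 5929/4489 ≈ 1.3208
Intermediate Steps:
x = 0 (x = 0*3 = 0)
L(E) = 0
D = 77/67 (D = ((-37 - 1*48) + 8)/(-67 + 0) = ((-37 - 48) + 8)/(-67) = (-85 + 8)*(-1/67) = -77*(-1/67) = 77/67 ≈ 1.1493)
D**2 = (77/67)**2 = 5929/4489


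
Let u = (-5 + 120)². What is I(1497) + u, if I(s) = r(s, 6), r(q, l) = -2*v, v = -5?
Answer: 13235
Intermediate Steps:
r(q, l) = 10 (r(q, l) = -2*(-5) = 10)
I(s) = 10
u = 13225 (u = 115² = 13225)
I(1497) + u = 10 + 13225 = 13235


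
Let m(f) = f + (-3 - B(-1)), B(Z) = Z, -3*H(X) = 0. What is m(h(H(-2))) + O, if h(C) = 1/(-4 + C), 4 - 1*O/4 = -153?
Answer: 2503/4 ≈ 625.75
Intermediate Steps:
H(X) = 0 (H(X) = -⅓*0 = 0)
O = 628 (O = 16 - 4*(-153) = 16 + 612 = 628)
m(f) = -2 + f (m(f) = f + (-3 - 1*(-1)) = f + (-3 + 1) = f - 2 = -2 + f)
m(h(H(-2))) + O = (-2 + 1/(-4 + 0)) + 628 = (-2 + 1/(-4)) + 628 = (-2 - ¼) + 628 = -9/4 + 628 = 2503/4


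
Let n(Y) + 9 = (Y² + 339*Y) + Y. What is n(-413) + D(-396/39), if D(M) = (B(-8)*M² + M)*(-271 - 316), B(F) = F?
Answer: 87924056/169 ≈ 5.2026e+5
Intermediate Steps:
n(Y) = -9 + Y² + 340*Y (n(Y) = -9 + ((Y² + 339*Y) + Y) = -9 + (Y² + 340*Y) = -9 + Y² + 340*Y)
D(M) = -587*M + 4696*M² (D(M) = (-8*M² + M)*(-271 - 316) = (M - 8*M²)*(-587) = -587*M + 4696*M²)
n(-413) + D(-396/39) = (-9 + (-413)² + 340*(-413)) + 587*(-396/39)*(-1 + 8*(-396/39)) = (-9 + 170569 - 140420) + 587*(-396*1/39)*(-1 + 8*(-396*1/39)) = 30140 + 587*(-132/13)*(-1 + 8*(-132/13)) = 30140 + 587*(-132/13)*(-1 - 1056/13) = 30140 + 587*(-132/13)*(-1069/13) = 30140 + 82830396/169 = 87924056/169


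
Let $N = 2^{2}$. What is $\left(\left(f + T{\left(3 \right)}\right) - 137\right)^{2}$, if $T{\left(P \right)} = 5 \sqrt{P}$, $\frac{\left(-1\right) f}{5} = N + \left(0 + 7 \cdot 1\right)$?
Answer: $36939 - 1920 \sqrt{3} \approx 33613.0$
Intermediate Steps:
$N = 4$
$f = -55$ ($f = - 5 \left(4 + \left(0 + 7 \cdot 1\right)\right) = - 5 \left(4 + \left(0 + 7\right)\right) = - 5 \left(4 + 7\right) = \left(-5\right) 11 = -55$)
$\left(\left(f + T{\left(3 \right)}\right) - 137\right)^{2} = \left(\left(-55 + 5 \sqrt{3}\right) - 137\right)^{2} = \left(-192 + 5 \sqrt{3}\right)^{2}$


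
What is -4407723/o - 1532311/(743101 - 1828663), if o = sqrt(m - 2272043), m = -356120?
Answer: 1532311/1085562 + 4407723*I*sqrt(2628163)/2628163 ≈ 1.4115 + 2718.9*I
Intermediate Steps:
o = I*sqrt(2628163) (o = sqrt(-356120 - 2272043) = sqrt(-2628163) = I*sqrt(2628163) ≈ 1621.2*I)
-4407723/o - 1532311/(743101 - 1828663) = -4407723*(-I*sqrt(2628163)/2628163) - 1532311/(743101 - 1828663) = -(-4407723)*I*sqrt(2628163)/2628163 - 1532311/(-1085562) = 4407723*I*sqrt(2628163)/2628163 - 1532311*(-1/1085562) = 4407723*I*sqrt(2628163)/2628163 + 1532311/1085562 = 1532311/1085562 + 4407723*I*sqrt(2628163)/2628163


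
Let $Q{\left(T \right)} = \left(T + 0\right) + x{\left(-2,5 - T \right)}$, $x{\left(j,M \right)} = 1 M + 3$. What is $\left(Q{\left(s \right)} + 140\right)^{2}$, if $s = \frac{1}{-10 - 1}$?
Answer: $21904$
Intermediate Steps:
$s = - \frac{1}{11}$ ($s = \frac{1}{-11} = - \frac{1}{11} \approx -0.090909$)
$x{\left(j,M \right)} = 3 + M$ ($x{\left(j,M \right)} = M + 3 = 3 + M$)
$Q{\left(T \right)} = 8$ ($Q{\left(T \right)} = \left(T + 0\right) + \left(3 - \left(-5 + T\right)\right) = T - \left(-8 + T\right) = 8$)
$\left(Q{\left(s \right)} + 140\right)^{2} = \left(8 + 140\right)^{2} = 148^{2} = 21904$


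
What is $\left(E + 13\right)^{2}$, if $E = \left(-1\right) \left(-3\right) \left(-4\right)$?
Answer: $1$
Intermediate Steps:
$E = -12$ ($E = 3 \left(-4\right) = -12$)
$\left(E + 13\right)^{2} = \left(-12 + 13\right)^{2} = 1^{2} = 1$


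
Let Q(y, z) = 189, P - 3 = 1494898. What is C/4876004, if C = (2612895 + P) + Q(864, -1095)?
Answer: 586855/696572 ≈ 0.84249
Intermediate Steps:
P = 1494901 (P = 3 + 1494898 = 1494901)
C = 4107985 (C = (2612895 + 1494901) + 189 = 4107796 + 189 = 4107985)
C/4876004 = 4107985/4876004 = 4107985*(1/4876004) = 586855/696572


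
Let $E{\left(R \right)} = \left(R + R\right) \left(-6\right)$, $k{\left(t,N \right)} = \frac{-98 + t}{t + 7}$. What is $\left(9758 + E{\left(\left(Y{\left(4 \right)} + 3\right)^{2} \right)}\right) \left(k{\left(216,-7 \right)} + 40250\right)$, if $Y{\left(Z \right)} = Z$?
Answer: $\frac{82308709560}{223} \approx 3.691 \cdot 10^{8}$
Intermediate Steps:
$k{\left(t,N \right)} = \frac{-98 + t}{7 + t}$
$E{\left(R \right)} = - 12 R$ ($E{\left(R \right)} = 2 R \left(-6\right) = - 12 R$)
$\left(9758 + E{\left(\left(Y{\left(4 \right)} + 3\right)^{2} \right)}\right) \left(k{\left(216,-7 \right)} + 40250\right) = \left(9758 - 12 \left(4 + 3\right)^{2}\right) \left(\frac{-98 + 216}{7 + 216} + 40250\right) = \left(9758 - 12 \cdot 7^{2}\right) \left(\frac{1}{223} \cdot 118 + 40250\right) = \left(9758 - 588\right) \left(\frac{1}{223} \cdot 118 + 40250\right) = \left(9758 - 588\right) \left(\frac{118}{223} + 40250\right) = 9170 \cdot \frac{8975868}{223} = \frac{82308709560}{223}$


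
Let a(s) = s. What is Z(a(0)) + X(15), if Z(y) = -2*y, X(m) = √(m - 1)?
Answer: √14 ≈ 3.7417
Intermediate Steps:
X(m) = √(-1 + m)
Z(a(0)) + X(15) = -2*0 + √(-1 + 15) = 0 + √14 = √14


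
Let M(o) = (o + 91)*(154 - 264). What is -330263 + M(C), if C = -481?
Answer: -287363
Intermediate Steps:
M(o) = -10010 - 110*o (M(o) = (91 + o)*(-110) = -10010 - 110*o)
-330263 + M(C) = -330263 + (-10010 - 110*(-481)) = -330263 + (-10010 + 52910) = -330263 + 42900 = -287363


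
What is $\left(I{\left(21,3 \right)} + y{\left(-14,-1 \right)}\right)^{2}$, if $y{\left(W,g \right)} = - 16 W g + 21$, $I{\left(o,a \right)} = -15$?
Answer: $47524$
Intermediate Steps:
$y{\left(W,g \right)} = 21 - 16 W g$ ($y{\left(W,g \right)} = - 16 W g + 21 = 21 - 16 W g$)
$\left(I{\left(21,3 \right)} + y{\left(-14,-1 \right)}\right)^{2} = \left(-15 + \left(21 - \left(-224\right) \left(-1\right)\right)\right)^{2} = \left(-15 + \left(21 - 224\right)\right)^{2} = \left(-15 - 203\right)^{2} = \left(-218\right)^{2} = 47524$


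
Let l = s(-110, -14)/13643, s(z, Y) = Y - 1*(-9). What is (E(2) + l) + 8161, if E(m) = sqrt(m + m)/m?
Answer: 111354161/13643 ≈ 8162.0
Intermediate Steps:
s(z, Y) = 9 + Y (s(z, Y) = Y + 9 = 9 + Y)
E(m) = sqrt(2)/sqrt(m) (E(m) = sqrt(2*m)/m = (sqrt(2)*sqrt(m))/m = sqrt(2)/sqrt(m))
l = -5/13643 (l = (9 - 14)/13643 = -5*1/13643 = -5/13643 ≈ -0.00036649)
(E(2) + l) + 8161 = (sqrt(2)/sqrt(2) - 5/13643) + 8161 = (sqrt(2)*(sqrt(2)/2) - 5/13643) + 8161 = (1 - 5/13643) + 8161 = 13638/13643 + 8161 = 111354161/13643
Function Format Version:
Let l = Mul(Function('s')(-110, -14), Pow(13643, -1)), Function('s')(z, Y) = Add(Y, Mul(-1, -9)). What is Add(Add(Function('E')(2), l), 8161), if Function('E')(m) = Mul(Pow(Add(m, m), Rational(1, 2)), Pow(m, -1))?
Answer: Rational(111354161, 13643) ≈ 8162.0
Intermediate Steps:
Function('s')(z, Y) = Add(9, Y) (Function('s')(z, Y) = Add(Y, 9) = Add(9, Y))
Function('E')(m) = Mul(Pow(2, Rational(1, 2)), Pow(m, Rational(-1, 2))) (Function('E')(m) = Mul(Pow(Mul(2, m), Rational(1, 2)), Pow(m, -1)) = Mul(Mul(Pow(2, Rational(1, 2)), Pow(m, Rational(1, 2))), Pow(m, -1)) = Mul(Pow(2, Rational(1, 2)), Pow(m, Rational(-1, 2))))
l = Rational(-5, 13643) (l = Mul(Add(9, -14), Pow(13643, -1)) = Mul(-5, Rational(1, 13643)) = Rational(-5, 13643) ≈ -0.00036649)
Add(Add(Function('E')(2), l), 8161) = Add(Add(Mul(Pow(2, Rational(1, 2)), Pow(2, Rational(-1, 2))), Rational(-5, 13643)), 8161) = Add(Add(Mul(Pow(2, Rational(1, 2)), Mul(Rational(1, 2), Pow(2, Rational(1, 2)))), Rational(-5, 13643)), 8161) = Add(Add(1, Rational(-5, 13643)), 8161) = Add(Rational(13638, 13643), 8161) = Rational(111354161, 13643)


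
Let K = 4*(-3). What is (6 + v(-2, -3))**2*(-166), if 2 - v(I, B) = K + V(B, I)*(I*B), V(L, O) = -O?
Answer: -10624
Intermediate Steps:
K = -12
v(I, B) = 14 + B*I**2 (v(I, B) = 2 - (-12 + (-I)*(I*B)) = 2 - (-12 + (-I)*(B*I)) = 2 - (-12 - B*I**2) = 2 + (12 + B*I**2) = 14 + B*I**2)
(6 + v(-2, -3))**2*(-166) = (6 + (14 - 3*(-2)**2))**2*(-166) = (6 + (14 - 3*4))**2*(-166) = (6 + (14 - 12))**2*(-166) = (6 + 2)**2*(-166) = 8**2*(-166) = 64*(-166) = -10624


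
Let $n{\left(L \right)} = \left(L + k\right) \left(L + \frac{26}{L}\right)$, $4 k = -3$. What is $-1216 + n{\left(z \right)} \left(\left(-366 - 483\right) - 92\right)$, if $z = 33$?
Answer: $- \frac{45169749}{44} \approx -1.0266 \cdot 10^{6}$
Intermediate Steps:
$k = - \frac{3}{4}$ ($k = \frac{1}{4} \left(-3\right) = - \frac{3}{4} \approx -0.75$)
$n{\left(L \right)} = \left(- \frac{3}{4} + L\right) \left(L + \frac{26}{L}\right)$ ($n{\left(L \right)} = \left(L - \frac{3}{4}\right) \left(L + \frac{26}{L}\right) = \left(- \frac{3}{4} + L\right) \left(L + \frac{26}{L}\right)$)
$-1216 + n{\left(z \right)} \left(\left(-366 - 483\right) - 92\right) = -1216 + \left(26 + 33^{2} - \frac{39}{2 \cdot 33} - \frac{99}{4}\right) \left(\left(-366 - 483\right) - 92\right) = -1216 + \left(26 + 1089 - \frac{13}{22} - \frac{99}{4}\right) \left(-849 - 92\right) = -1216 + \left(26 + 1089 - \frac{13}{22} - \frac{99}{4}\right) \left(-941\right) = -1216 + \frac{47945}{44} \left(-941\right) = -1216 - \frac{45116245}{44} = - \frac{45169749}{44}$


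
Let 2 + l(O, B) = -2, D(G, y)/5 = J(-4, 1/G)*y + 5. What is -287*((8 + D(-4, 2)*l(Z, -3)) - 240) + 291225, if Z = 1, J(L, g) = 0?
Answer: 386509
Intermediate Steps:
D(G, y) = 25 (D(G, y) = 5*(0*y + 5) = 5*(0 + 5) = 5*5 = 25)
l(O, B) = -4 (l(O, B) = -2 - 2 = -4)
-287*((8 + D(-4, 2)*l(Z, -3)) - 240) + 291225 = -287*((8 + 25*(-4)) - 240) + 291225 = -287*((8 - 100) - 240) + 291225 = -287*(-92 - 240) + 291225 = -287*(-332) + 291225 = 95284 + 291225 = 386509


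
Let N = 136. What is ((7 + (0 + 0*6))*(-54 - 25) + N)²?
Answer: 173889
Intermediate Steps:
((7 + (0 + 0*6))*(-54 - 25) + N)² = ((7 + (0 + 0*6))*(-54 - 25) + 136)² = ((7 + (0 + 0))*(-79) + 136)² = ((7 + 0)*(-79) + 136)² = (7*(-79) + 136)² = (-553 + 136)² = (-417)² = 173889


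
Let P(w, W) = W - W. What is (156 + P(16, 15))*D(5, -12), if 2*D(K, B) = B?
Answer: -936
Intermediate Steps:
D(K, B) = B/2
P(w, W) = 0
(156 + P(16, 15))*D(5, -12) = (156 + 0)*((½)*(-12)) = 156*(-6) = -936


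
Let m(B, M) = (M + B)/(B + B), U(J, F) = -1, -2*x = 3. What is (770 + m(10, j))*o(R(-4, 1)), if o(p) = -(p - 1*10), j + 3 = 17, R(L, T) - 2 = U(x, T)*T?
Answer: 34704/5 ≈ 6940.8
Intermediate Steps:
x = -3/2 (x = -1/2*3 = -3/2 ≈ -1.5000)
R(L, T) = 2 - T
j = 14 (j = -3 + 17 = 14)
m(B, M) = (B + M)/(2*B) (m(B, M) = (B + M)/((2*B)) = (B + M)*(1/(2*B)) = (B + M)/(2*B))
o(p) = 10 - p (o(p) = -(p - 10) = -(-10 + p) = 10 - p)
(770 + m(10, j))*o(R(-4, 1)) = (770 + (1/2)*(10 + 14)/10)*(10 - (2 - 1*1)) = (770 + (1/2)*(1/10)*24)*(10 - (2 - 1)) = (770 + 6/5)*(10 - 1*1) = 3856*(10 - 1)/5 = (3856/5)*9 = 34704/5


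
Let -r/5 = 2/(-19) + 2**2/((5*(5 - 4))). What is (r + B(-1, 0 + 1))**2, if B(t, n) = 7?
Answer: 4489/361 ≈ 12.435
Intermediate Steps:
r = -66/19 (r = -5*(2/(-19) + 2**2/((5*(5 - 4)))) = -5*(2*(-1/19) + 4/((5*1))) = -5*(-2/19 + 4/5) = -5*66/95 = -66/19 ≈ -3.4737)
(r + B(-1, 0 + 1))**2 = (-66/19 + 7)**2 = (67/19)**2 = 4489/361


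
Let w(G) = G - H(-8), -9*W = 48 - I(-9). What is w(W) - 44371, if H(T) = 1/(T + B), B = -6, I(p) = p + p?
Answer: -1863887/42 ≈ -44378.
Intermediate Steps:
I(p) = 2*p
W = -22/3 (W = -(48 - 2*(-9))/9 = -(48 - 1*(-18))/9 = -(48 + 18)/9 = -1/9*66 = -22/3 ≈ -7.3333)
H(T) = 1/(-6 + T) (H(T) = 1/(T - 6) = 1/(-6 + T))
w(G) = 1/14 + G (w(G) = G - 1/(-6 - 8) = G - 1/(-14) = G - 1*(-1/14) = G + 1/14 = 1/14 + G)
w(W) - 44371 = (1/14 - 22/3) - 44371 = -305/42 - 44371 = -1863887/42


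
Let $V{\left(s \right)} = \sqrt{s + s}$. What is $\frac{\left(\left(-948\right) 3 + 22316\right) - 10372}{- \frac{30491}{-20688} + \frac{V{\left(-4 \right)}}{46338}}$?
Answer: $\frac{114125418412927230400}{18483923040787227} - \frac{3342119180108800 i \sqrt{2}}{18483923040787227} \approx 6174.3 - 0.25571 i$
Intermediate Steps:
$V{\left(s \right)} = \sqrt{2} \sqrt{s}$ ($V{\left(s \right)} = \sqrt{2 s} = \sqrt{2} \sqrt{s}$)
$\frac{\left(\left(-948\right) 3 + 22316\right) - 10372}{- \frac{30491}{-20688} + \frac{V{\left(-4 \right)}}{46338}} = \frac{\left(\left(-948\right) 3 + 22316\right) - 10372}{- \frac{30491}{-20688} + \frac{\sqrt{2} \sqrt{-4}}{46338}} = \frac{\left(-2844 + 22316\right) - 10372}{\left(-30491\right) \left(- \frac{1}{20688}\right) + \sqrt{2} \cdot 2 i \frac{1}{46338}} = \frac{19472 - 10372}{\frac{30491}{20688} + 2 i \sqrt{2} \cdot \frac{1}{46338}} = \frac{9100}{\frac{30491}{20688} + \frac{i \sqrt{2}}{23169}}$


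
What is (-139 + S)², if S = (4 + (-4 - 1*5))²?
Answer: 12996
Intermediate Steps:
S = 25 (S = (4 + (-4 - 5))² = (4 - 9)² = (-5)² = 25)
(-139 + S)² = (-139 + 25)² = (-114)² = 12996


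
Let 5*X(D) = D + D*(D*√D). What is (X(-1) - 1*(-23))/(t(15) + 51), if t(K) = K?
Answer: 19/55 + I/330 ≈ 0.34545 + 0.0030303*I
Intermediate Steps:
X(D) = D/5 + D^(5/2)/5 (X(D) = (D + D*(D*√D))/5 = (D + D*D^(3/2))/5 = (D + D^(5/2))/5 = D/5 + D^(5/2)/5)
(X(-1) - 1*(-23))/(t(15) + 51) = (((⅕)*(-1) + (-1)^(5/2)/5) - 1*(-23))/(15 + 51) = ((-⅕ + I/5) + 23)/66 = (114/5 + I/5)/66 = 19/55 + I/330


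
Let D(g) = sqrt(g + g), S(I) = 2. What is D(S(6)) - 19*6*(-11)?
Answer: 1256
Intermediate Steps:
D(g) = sqrt(2)*sqrt(g) (D(g) = sqrt(2*g) = sqrt(2)*sqrt(g))
D(S(6)) - 19*6*(-11) = sqrt(2)*sqrt(2) - 19*6*(-11) = 2 - 114*(-11) = 2 + 1254 = 1256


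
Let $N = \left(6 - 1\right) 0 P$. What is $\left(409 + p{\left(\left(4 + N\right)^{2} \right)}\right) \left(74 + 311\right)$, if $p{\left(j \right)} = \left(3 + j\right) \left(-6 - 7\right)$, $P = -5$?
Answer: $62370$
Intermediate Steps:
$N = 0$ ($N = \left(6 - 1\right) 0 \left(-5\right) = 5 \cdot 0 \left(-5\right) = 0 \left(-5\right) = 0$)
$p{\left(j \right)} = -39 - 13 j$ ($p{\left(j \right)} = \left(3 + j\right) \left(-13\right) = -39 - 13 j$)
$\left(409 + p{\left(\left(4 + N\right)^{2} \right)}\right) \left(74 + 311\right) = \left(409 - \left(39 + 13 \left(4 + 0\right)^{2}\right)\right) \left(74 + 311\right) = \left(409 - \left(39 + 13 \cdot 4^{2}\right)\right) 385 = \left(409 - 247\right) 385 = 162 \cdot 385 = 62370$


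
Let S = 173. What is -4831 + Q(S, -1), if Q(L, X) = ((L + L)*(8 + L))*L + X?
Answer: 10829466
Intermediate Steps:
Q(L, X) = X + 2*L**2*(8 + L) (Q(L, X) = ((2*L)*(8 + L))*L + X = (2*L*(8 + L))*L + X = 2*L**2*(8 + L) + X = X + 2*L**2*(8 + L))
-4831 + Q(S, -1) = -4831 + (-1 + 2*173**3 + 16*173**2) = -4831 + (-1 + 2*5177717 + 16*29929) = -4831 + (-1 + 10355434 + 478864) = -4831 + 10834297 = 10829466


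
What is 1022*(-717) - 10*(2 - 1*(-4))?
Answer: -732834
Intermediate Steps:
1022*(-717) - 10*(2 - 1*(-4)) = -732774 - 10*(2 + 4) = -732774 - 10*6 = -732774 - 60 = -732834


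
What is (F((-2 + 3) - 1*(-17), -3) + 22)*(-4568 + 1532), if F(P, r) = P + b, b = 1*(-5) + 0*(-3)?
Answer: -106260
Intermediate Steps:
b = -5 (b = -5 + 0 = -5)
F(P, r) = -5 + P (F(P, r) = P - 5 = -5 + P)
(F((-2 + 3) - 1*(-17), -3) + 22)*(-4568 + 1532) = ((-5 + ((-2 + 3) - 1*(-17))) + 22)*(-4568 + 1532) = ((-5 + (1 + 17)) + 22)*(-3036) = ((-5 + 18) + 22)*(-3036) = (13 + 22)*(-3036) = 35*(-3036) = -106260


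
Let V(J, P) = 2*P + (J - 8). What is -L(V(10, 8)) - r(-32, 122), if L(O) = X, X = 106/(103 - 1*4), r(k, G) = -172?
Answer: 16922/99 ≈ 170.93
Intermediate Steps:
X = 106/99 (X = 106/(103 - 4) = 106/99 ≈ 1.0707)
V(J, P) = -8 + J + 2*P (V(J, P) = 2*P + (-8 + J) = -8 + J + 2*P)
L(O) = 106/99
-L(V(10, 8)) - r(-32, 122) = -1*106/99 - 1*(-172) = -106/99 + 172 = 16922/99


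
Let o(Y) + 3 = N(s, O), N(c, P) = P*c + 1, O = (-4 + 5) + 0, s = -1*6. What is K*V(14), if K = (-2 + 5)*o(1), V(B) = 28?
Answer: -672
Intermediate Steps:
s = -6
O = 1 (O = 1 + 0 = 1)
N(c, P) = 1 + P*c
o(Y) = -8 (o(Y) = -3 + (1 + 1*(-6)) = -3 + (1 - 6) = -3 - 5 = -8)
K = -24 (K = (-2 + 5)*(-8) = 3*(-8) = -24)
K*V(14) = -24*28 = -672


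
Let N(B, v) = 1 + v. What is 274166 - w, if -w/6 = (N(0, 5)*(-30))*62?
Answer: 207206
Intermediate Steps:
w = 66960 (w = -6*(1 + 5)*(-30)*62 = -6*6*(-30)*62 = -(-1080)*62 = -6*(-11160) = 66960)
274166 - w = 274166 - 1*66960 = 274166 - 66960 = 207206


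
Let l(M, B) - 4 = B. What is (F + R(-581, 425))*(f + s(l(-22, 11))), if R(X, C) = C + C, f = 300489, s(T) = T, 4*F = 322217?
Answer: 24462302742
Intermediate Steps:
F = 322217/4 (F = (1/4)*322217 = 322217/4 ≈ 80554.)
l(M, B) = 4 + B
R(X, C) = 2*C
(F + R(-581, 425))*(f + s(l(-22, 11))) = (322217/4 + 2*425)*(300489 + (4 + 11)) = (322217/4 + 850)*(300489 + 15) = (325617/4)*300504 = 24462302742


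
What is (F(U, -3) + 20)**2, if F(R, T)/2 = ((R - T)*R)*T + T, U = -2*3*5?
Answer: 23483716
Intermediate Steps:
U = -30 (U = -6*5 = -30)
F(R, T) = 2*T + 2*R*T*(R - T) (F(R, T) = 2*(((R - T)*R)*T + T) = 2*((R*(R - T))*T + T) = 2*(R*T*(R - T) + T) = 2*(T + R*T*(R - T)) = 2*T + 2*R*T*(R - T))
(F(U, -3) + 20)**2 = (2*(-3)*(1 + (-30)**2 - 1*(-30)*(-3)) + 20)**2 = (2*(-3)*(1 + 900 - 90) + 20)**2 = (2*(-3)*811 + 20)**2 = (-4866 + 20)**2 = (-4846)**2 = 23483716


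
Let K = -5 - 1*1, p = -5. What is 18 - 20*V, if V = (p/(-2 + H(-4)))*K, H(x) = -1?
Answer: 218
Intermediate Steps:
K = -6 (K = -5 - 1 = -6)
V = -10 (V = (-5/(-2 - 1))*(-6) = (-5/(-3))*(-6) = -1/3*(-5)*(-6) = (5/3)*(-6) = -10)
18 - 20*V = 18 - 20*(-10) = 18 + 200 = 218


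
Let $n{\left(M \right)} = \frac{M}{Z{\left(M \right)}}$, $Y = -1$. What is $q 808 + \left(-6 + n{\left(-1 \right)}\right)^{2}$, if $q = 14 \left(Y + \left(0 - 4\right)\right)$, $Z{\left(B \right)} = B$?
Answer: $-56535$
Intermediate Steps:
$n{\left(M \right)} = 1$ ($n{\left(M \right)} = \frac{M}{M} = 1$)
$q = -70$ ($q = 14 \left(-1 + \left(0 - 4\right)\right) = 14 \left(-1 - 4\right) = 14 \left(-5\right) = -70$)
$q 808 + \left(-6 + n{\left(-1 \right)}\right)^{2} = \left(-70\right) 808 + \left(-6 + 1\right)^{2} = -56560 + \left(-5\right)^{2} = -56560 + 25 = -56535$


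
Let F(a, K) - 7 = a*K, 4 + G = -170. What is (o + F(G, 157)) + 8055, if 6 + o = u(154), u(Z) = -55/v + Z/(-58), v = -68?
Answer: -37988305/1972 ≈ -19264.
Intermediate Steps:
G = -174 (G = -4 - 170 = -174)
u(Z) = 55/68 - Z/58 (u(Z) = -55/(-68) + Z/(-58) = -55*(-1/68) + Z*(-1/58) = 55/68 - Z/58)
o = -15473/1972 (o = -6 + (55/68 - 1/58*154) = -6 + (55/68 - 77/29) = -6 - 3641/1972 = -15473/1972 ≈ -7.8464)
F(a, K) = 7 + K*a (F(a, K) = 7 + a*K = 7 + K*a)
(o + F(G, 157)) + 8055 = (-15473/1972 + (7 + 157*(-174))) + 8055 = (-15473/1972 + (7 - 27318)) + 8055 = (-15473/1972 - 27311) + 8055 = -53872765/1972 + 8055 = -37988305/1972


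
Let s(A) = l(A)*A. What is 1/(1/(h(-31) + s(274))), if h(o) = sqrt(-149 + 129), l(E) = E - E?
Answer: 2*I*sqrt(5) ≈ 4.4721*I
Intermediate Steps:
l(E) = 0
s(A) = 0 (s(A) = 0*A = 0)
h(o) = 2*I*sqrt(5) (h(o) = sqrt(-20) = 2*I*sqrt(5))
1/(1/(h(-31) + s(274))) = 1/(1/(2*I*sqrt(5) + 0)) = 1/(1/(2*I*sqrt(5))) = 1/(-I*sqrt(5)/10) = 2*I*sqrt(5)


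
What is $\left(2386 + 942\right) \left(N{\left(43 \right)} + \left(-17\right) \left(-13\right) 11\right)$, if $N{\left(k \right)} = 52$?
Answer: $8263424$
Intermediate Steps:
$\left(2386 + 942\right) \left(N{\left(43 \right)} + \left(-17\right) \left(-13\right) 11\right) = \left(2386 + 942\right) \left(52 + \left(-17\right) \left(-13\right) 11\right) = 3328 \left(52 + 221 \cdot 11\right) = 3328 \left(52 + 2431\right) = 3328 \cdot 2483 = 8263424$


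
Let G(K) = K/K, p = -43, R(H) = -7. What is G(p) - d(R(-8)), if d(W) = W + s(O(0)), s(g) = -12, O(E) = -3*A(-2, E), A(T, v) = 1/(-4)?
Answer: 20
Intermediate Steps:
A(T, v) = -¼
O(E) = ¾ (O(E) = -3*(-¼) = ¾)
d(W) = -12 + W (d(W) = W - 12 = -12 + W)
G(K) = 1
G(p) - d(R(-8)) = 1 - (-12 - 7) = 1 - 1*(-19) = 1 + 19 = 20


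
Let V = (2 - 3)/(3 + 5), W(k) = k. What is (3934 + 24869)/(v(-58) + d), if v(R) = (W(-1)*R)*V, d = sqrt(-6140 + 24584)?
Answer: 115212/10147 + 921696*sqrt(4611)/294263 ≈ 224.05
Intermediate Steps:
d = 2*sqrt(4611) (d = sqrt(18444) = 2*sqrt(4611) ≈ 135.81)
V = -1/8 ≈ -0.12500
v(R) = R/8 (v(R) = -R*(-1/8) = R/8)
(3934 + 24869)/(v(-58) + d) = (3934 + 24869)/((1/8)*(-58) + 2*sqrt(4611)) = 28803/(-29/4 + 2*sqrt(4611))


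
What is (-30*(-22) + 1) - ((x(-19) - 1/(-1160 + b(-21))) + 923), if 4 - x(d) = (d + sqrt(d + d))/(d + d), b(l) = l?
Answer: -627113/2362 - I*sqrt(38)/38 ≈ -265.5 - 0.16222*I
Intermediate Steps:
x(d) = 4 - (d + sqrt(2)*sqrt(d))/(2*d) (x(d) = 4 - (d + sqrt(d + d))/(d + d) = 4 - (d + sqrt(2*d))/(2*d) = 4 - (d + sqrt(2)*sqrt(d))*1/(2*d) = 4 - (d + sqrt(2)*sqrt(d))/(2*d))
(-30*(-22) + 1) - ((x(-19) - 1/(-1160 + b(-21))) + 923) = (-30*(-22) + 1) - (((7/2 - sqrt(2)/(2*sqrt(-19))) - 1/(-1160 - 21)) + 923) = (660 + 1) - (((7/2 - sqrt(2)*(-I*sqrt(19)/19)/2) - 1/(-1181)) + 923) = 661 - (((7/2 + I*sqrt(38)/38) - 1*(-1/1181)) + 923) = 661 - (((7/2 + I*sqrt(38)/38) + 1/1181) + 923) = 661 - ((8269/2362 + I*sqrt(38)/38) + 923) = 661 - (2188395/2362 + I*sqrt(38)/38) = 661 + (-2188395/2362 - I*sqrt(38)/38) = -627113/2362 - I*sqrt(38)/38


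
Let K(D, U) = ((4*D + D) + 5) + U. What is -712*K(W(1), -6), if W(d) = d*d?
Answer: -2848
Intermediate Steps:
W(d) = d**2
K(D, U) = 5 + U + 5*D (K(D, U) = (5*D + 5) + U = (5 + 5*D) + U = 5 + U + 5*D)
-712*K(W(1), -6) = -712*(5 - 6 + 5*1**2) = -712*(5 - 6 + 5*1) = -712*(5 - 6 + 5) = -712*4 = -2848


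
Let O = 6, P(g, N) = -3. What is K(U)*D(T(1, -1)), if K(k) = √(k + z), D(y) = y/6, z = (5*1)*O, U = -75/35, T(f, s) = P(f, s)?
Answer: -√1365/14 ≈ -2.6390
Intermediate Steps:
T(f, s) = -3
U = -15/7 (U = -75*1/35 = -15/7 ≈ -2.1429)
z = 30 (z = (5*1)*6 = 5*6 = 30)
D(y) = y/6 (D(y) = y*(⅙) = y/6)
K(k) = √(30 + k) (K(k) = √(k + 30) = √(30 + k))
K(U)*D(T(1, -1)) = √(30 - 15/7)*((⅙)*(-3)) = √(195/7)*(-½) = (√1365/7)*(-½) = -√1365/14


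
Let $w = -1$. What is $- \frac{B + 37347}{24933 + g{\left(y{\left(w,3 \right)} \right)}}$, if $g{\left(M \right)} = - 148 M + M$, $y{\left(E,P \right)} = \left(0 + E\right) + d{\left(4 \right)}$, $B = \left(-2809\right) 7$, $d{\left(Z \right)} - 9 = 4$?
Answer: $- \frac{17684}{23169} \approx -0.76326$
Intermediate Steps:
$d{\left(Z \right)} = 13$ ($d{\left(Z \right)} = 9 + 4 = 13$)
$B = -19663$
$y{\left(E,P \right)} = 13 + E$ ($y{\left(E,P \right)} = \left(0 + E\right) + 13 = E + 13 = 13 + E$)
$g{\left(M \right)} = - 147 M$
$- \frac{B + 37347}{24933 + g{\left(y{\left(w,3 \right)} \right)}} = - \frac{-19663 + 37347}{24933 - 147 \left(13 - 1\right)} = - \frac{17684}{24933 - 1764} = - \frac{17684}{23169}$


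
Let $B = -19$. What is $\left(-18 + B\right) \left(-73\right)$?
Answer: $2701$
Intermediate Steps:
$\left(-18 + B\right) \left(-73\right) = \left(-18 - 19\right) \left(-73\right) = \left(-37\right) \left(-73\right) = 2701$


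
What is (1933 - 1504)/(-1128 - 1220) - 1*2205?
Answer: -5177769/2348 ≈ -2205.2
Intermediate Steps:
(1933 - 1504)/(-1128 - 1220) - 1*2205 = 429/(-2348) - 2205 = 429*(-1/2348) - 2205 = -429/2348 - 2205 = -5177769/2348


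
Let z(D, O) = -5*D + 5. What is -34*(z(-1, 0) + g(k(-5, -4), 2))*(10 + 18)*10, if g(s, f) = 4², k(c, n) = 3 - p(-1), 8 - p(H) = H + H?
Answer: -247520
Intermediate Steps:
p(H) = 8 - 2*H (p(H) = 8 - (H + H) = 8 - 2*H)
z(D, O) = 5 - 5*D
k(c, n) = -7 (k(c, n) = 3 - (8 - 2*(-1)) = 3 - (8 + 2) = 3 - 1*10 = 3 - 10 = -7)
g(s, f) = 16
-34*(z(-1, 0) + g(k(-5, -4), 2))*(10 + 18)*10 = -34*((5 - 5*(-1)) + 16)*(10 + 18)*10 = -34*((5 + 5) + 16)*28*10 = -34*(10 + 16)*28*10 = -884*28*10 = -34*728*10 = -24752*10 = -247520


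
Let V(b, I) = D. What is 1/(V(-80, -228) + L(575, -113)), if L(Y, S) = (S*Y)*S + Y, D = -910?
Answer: 1/7341840 ≈ 1.3621e-7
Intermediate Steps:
L(Y, S) = Y + Y*S² (L(Y, S) = Y*S² + Y = Y + Y*S²)
V(b, I) = -910
1/(V(-80, -228) + L(575, -113)) = 1/(-910 + 575*(1 + (-113)²)) = 1/(-910 + 575*(1 + 12769)) = 1/(-910 + 575*12770) = 1/(-910 + 7342750) = 1/7341840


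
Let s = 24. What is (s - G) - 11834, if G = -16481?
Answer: 4671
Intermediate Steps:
(s - G) - 11834 = (24 - 1*(-16481)) - 11834 = (24 + 16481) - 11834 = 16505 - 11834 = 4671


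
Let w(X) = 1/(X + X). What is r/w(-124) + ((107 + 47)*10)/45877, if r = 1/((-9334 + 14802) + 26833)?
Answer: 38366044/1481872977 ≈ 0.025890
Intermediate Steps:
r = 1/32301 (r = 1/(5468 + 26833) = 1/32301 ≈ 3.0959e-5)
w(X) = 1/(2*X)
r/w(-124) + ((107 + 47)*10)/45877 = 1/(32301*(((½)/(-124)))) + ((107 + 47)*10)/45877 = 1/(32301*(((½)*(-1/124)))) + (154*10)*(1/45877) = 1/(32301*(-1/248)) + 1540*(1/45877) = (1/32301)*(-248) + 1540/45877 = -248/32301 + 1540/45877 = 38366044/1481872977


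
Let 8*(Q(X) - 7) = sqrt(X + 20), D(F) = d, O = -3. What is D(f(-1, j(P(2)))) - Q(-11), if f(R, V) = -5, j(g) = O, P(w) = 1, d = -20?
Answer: -219/8 ≈ -27.375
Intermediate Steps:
j(g) = -3
D(F) = -20
Q(X) = 7 + sqrt(20 + X)/8 (Q(X) = 7 + sqrt(X + 20)/8 = 7 + sqrt(20 + X)/8)
D(f(-1, j(P(2)))) - Q(-11) = -20 - (7 + sqrt(20 - 11)/8) = -20 - (7 + sqrt(9)/8) = -20 - (7 + (1/8)*3) = -20 - (7 + 3/8) = -20 - 1*59/8 = -20 - 59/8 = -219/8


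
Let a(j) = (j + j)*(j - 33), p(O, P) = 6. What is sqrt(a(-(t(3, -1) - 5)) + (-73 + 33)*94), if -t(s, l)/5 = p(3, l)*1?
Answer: 2*I*sqrt(905) ≈ 60.166*I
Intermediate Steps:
t(s, l) = -30
a(j) = 2*j*(-33 + j) (a(j) = (2*j)*(-33 + j) = 2*j*(-33 + j))
sqrt(a(-(t(3, -1) - 5)) + (-73 + 33)*94) = sqrt(2*(-(-30 - 5))*(-33 - (-30 - 5)) + (-73 + 33)*94) = sqrt(2*(-1*(-35))*(-33 - 1*(-35)) - 40*94) = sqrt(2*35*(-33 + 35) - 3760) = sqrt(2*35*2 - 3760) = sqrt(140 - 3760) = sqrt(-3620) = 2*I*sqrt(905)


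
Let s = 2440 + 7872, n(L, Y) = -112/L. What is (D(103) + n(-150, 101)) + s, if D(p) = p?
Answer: 781181/75 ≈ 10416.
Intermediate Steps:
s = 10312
(D(103) + n(-150, 101)) + s = (103 - 112/(-150)) + 10312 = (103 - 112*(-1/150)) + 10312 = (103 + 56/75) + 10312 = 7781/75 + 10312 = 781181/75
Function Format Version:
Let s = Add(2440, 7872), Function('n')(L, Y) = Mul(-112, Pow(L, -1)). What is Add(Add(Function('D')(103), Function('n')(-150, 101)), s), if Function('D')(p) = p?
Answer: Rational(781181, 75) ≈ 10416.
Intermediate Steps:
s = 10312
Add(Add(Function('D')(103), Function('n')(-150, 101)), s) = Add(Add(103, Mul(-112, Pow(-150, -1))), 10312) = Add(Add(103, Mul(-112, Rational(-1, 150))), 10312) = Add(Add(103, Rational(56, 75)), 10312) = Add(Rational(7781, 75), 10312) = Rational(781181, 75)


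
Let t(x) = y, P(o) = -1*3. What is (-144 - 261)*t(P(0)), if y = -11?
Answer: 4455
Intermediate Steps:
P(o) = -3
t(x) = -11
(-144 - 261)*t(P(0)) = (-144 - 261)*(-11) = -405*(-11) = 4455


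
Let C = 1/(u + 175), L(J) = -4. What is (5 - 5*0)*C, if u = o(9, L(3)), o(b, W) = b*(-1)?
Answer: 5/166 ≈ 0.030120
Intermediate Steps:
o(b, W) = -b
u = -9 (u = -1*9 = -9)
C = 1/166 (C = 1/(-9 + 175) = 1/166 ≈ 0.0060241)
(5 - 5*0)*C = (5 - 5*0)*(1/166) = (5 + 0)*(1/166) = 5*(1/166) = 5/166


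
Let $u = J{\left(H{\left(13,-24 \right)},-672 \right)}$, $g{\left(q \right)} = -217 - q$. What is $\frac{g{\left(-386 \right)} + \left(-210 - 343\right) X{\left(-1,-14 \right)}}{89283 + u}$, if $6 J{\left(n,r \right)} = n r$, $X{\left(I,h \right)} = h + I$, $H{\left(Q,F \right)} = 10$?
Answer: $\frac{8464}{88163} \approx 0.096004$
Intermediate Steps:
$X{\left(I,h \right)} = I + h$
$J{\left(n,r \right)} = \frac{n r}{6}$
$u = -1120$ ($u = \frac{1}{6} \cdot 10 \left(-672\right) = -1120$)
$\frac{g{\left(-386 \right)} + \left(-210 - 343\right) X{\left(-1,-14 \right)}}{89283 + u} = \frac{\left(-217 - -386\right) + \left(-210 - 343\right) \left(-1 - 14\right)}{89283 - 1120} = \frac{\left(-217 + 386\right) - -8295}{88163} = \left(169 + 8295\right) \frac{1}{88163} = 8464 \cdot \frac{1}{88163} = \frac{8464}{88163}$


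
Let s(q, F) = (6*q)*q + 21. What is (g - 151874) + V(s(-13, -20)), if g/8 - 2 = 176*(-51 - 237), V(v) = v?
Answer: -556327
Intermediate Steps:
s(q, F) = 21 + 6*q² (s(q, F) = 6*q² + 21 = 21 + 6*q²)
g = -405488 (g = 16 + 8*(176*(-51 - 237)) = 16 + 8*(176*(-288)) = 16 + 8*(-50688) = 16 - 405504 = -405488)
(g - 151874) + V(s(-13, -20)) = (-405488 - 151874) + (21 + 6*(-13)²) = -557362 + (21 + 6*169) = -557362 + (21 + 1014) = -557362 + 1035 = -556327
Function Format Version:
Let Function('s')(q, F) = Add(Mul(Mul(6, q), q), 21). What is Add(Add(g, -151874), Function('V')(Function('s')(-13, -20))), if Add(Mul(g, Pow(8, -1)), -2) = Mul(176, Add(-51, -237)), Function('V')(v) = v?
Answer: -556327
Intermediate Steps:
Function('s')(q, F) = Add(21, Mul(6, Pow(q, 2))) (Function('s')(q, F) = Add(Mul(6, Pow(q, 2)), 21) = Add(21, Mul(6, Pow(q, 2))))
g = -405488 (g = Add(16, Mul(8, Mul(176, Add(-51, -237)))) = Add(16, Mul(8, Mul(176, -288))) = Add(16, Mul(8, -50688)) = Add(16, -405504) = -405488)
Add(Add(g, -151874), Function('V')(Function('s')(-13, -20))) = Add(Add(-405488, -151874), Add(21, Mul(6, Pow(-13, 2)))) = Add(-557362, Add(21, Mul(6, 169))) = Add(-557362, Add(21, 1014)) = Add(-557362, 1035) = -556327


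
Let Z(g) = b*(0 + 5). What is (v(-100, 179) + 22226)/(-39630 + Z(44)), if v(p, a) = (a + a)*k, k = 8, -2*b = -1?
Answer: -10036/15851 ≈ -0.63315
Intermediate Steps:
b = 1/2 (b = -1/2*(-1) = 1/2 ≈ 0.50000)
Z(g) = 5/2 (Z(g) = (0 + 5)/2 = (1/2)*5 = 5/2)
v(p, a) = 16*a (v(p, a) = (a + a)*8 = (2*a)*8 = 16*a)
(v(-100, 179) + 22226)/(-39630 + Z(44)) = (16*179 + 22226)/(-39630 + 5/2) = (2864 + 22226)/(-79255/2) = 25090*(-2/79255) = -10036/15851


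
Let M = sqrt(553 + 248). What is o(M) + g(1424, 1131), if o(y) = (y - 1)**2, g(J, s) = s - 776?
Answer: 1157 - 6*sqrt(89) ≈ 1100.4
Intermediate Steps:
g(J, s) = -776 + s
M = 3*sqrt(89) (M = sqrt(801) = 3*sqrt(89) ≈ 28.302)
o(y) = (-1 + y)**2
o(M) + g(1424, 1131) = (-1 + 3*sqrt(89))**2 + (-776 + 1131) = (-1 + 3*sqrt(89))**2 + 355 = 355 + (-1 + 3*sqrt(89))**2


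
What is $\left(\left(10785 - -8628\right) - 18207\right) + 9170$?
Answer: $10376$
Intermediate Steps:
$\left(\left(10785 - -8628\right) - 18207\right) + 9170 = \left(\left(10785 + 8628\right) - 18207\right) + 9170 = \left(19413 - 18207\right) + 9170 = 1206 + 9170 = 10376$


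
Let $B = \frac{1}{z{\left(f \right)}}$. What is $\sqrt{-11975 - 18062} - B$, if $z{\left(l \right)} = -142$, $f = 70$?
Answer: $\frac{1}{142} + 7 i \sqrt{613} \approx 0.0070423 + 173.31 i$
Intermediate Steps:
$B = - \frac{1}{142}$ ($B = \frac{1}{-142} = - \frac{1}{142} \approx -0.0070423$)
$\sqrt{-11975 - 18062} - B = \sqrt{-11975 - 18062} - - \frac{1}{142} = \sqrt{-30037} + \frac{1}{142} = 7 i \sqrt{613} + \frac{1}{142} = \frac{1}{142} + 7 i \sqrt{613}$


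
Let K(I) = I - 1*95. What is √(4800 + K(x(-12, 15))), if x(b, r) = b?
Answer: 19*√13 ≈ 68.505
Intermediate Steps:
K(I) = -95 + I (K(I) = I - 95 = -95 + I)
√(4800 + K(x(-12, 15))) = √(4800 + (-95 - 12)) = √(4800 - 107) = √4693 = 19*√13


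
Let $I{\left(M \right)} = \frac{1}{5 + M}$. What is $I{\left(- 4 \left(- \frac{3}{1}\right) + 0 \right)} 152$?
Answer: $\frac{152}{17} \approx 8.9412$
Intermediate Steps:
$I{\left(- 4 \left(- \frac{3}{1}\right) + 0 \right)} 152 = \frac{1}{5 + \left(- 4 \left(- \frac{3}{1}\right) + 0\right)} 152 = \frac{1}{5 + \left(- 4 \left(\left(-3\right) 1\right) + 0\right)} 152 = \frac{1}{5 + \left(\left(-4\right) \left(-3\right) + 0\right)} 152 = \frac{1}{5 + \left(12 + 0\right)} 152 = \frac{1}{5 + 12} \cdot 152 = \frac{1}{17} \cdot 152 = \frac{152}{17}$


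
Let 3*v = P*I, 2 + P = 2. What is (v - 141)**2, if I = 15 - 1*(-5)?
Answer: 19881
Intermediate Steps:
P = 0 (P = -2 + 2 = 0)
I = 20 (I = 15 + 5 = 20)
v = 0 (v = (0*20)/3 = (1/3)*0 = 0)
(v - 141)**2 = (0 - 141)**2 = (-141)**2 = 19881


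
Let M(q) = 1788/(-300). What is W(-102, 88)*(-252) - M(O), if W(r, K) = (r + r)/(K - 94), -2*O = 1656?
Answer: -214051/25 ≈ -8562.0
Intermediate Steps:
O = -828 (O = -½*1656 = -828)
M(q) = -149/25 (M(q) = 1788*(-1/300) = -149/25)
W(r, K) = 2*r/(-94 + K) (W(r, K) = (2*r)/(-94 + K) = 2*r/(-94 + K))
W(-102, 88)*(-252) - M(O) = (2*(-102)/(-94 + 88))*(-252) - 1*(-149/25) = (2*(-102)/(-6))*(-252) + 149/25 = (2*(-102)*(-⅙))*(-252) + 149/25 = 34*(-252) + 149/25 = -8568 + 149/25 = -214051/25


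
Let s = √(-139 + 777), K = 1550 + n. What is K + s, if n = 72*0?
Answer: 1550 + √638 ≈ 1575.3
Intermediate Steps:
n = 0
K = 1550 (K = 1550 + 0 = 1550)
s = √638 ≈ 25.259
K + s = 1550 + √638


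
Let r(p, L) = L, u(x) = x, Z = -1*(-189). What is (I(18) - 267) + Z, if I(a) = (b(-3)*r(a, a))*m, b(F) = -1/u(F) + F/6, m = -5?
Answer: -63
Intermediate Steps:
Z = 189
b(F) = -1/F + F/6
I(a) = 5*a/6 (I(a) = ((-1/(-3) + (⅙)*(-3))*a)*(-5) = ((-1*(-⅓) - ½)*a)*(-5) = ((⅓ - ½)*a)*(-5) = -a/6*(-5) = 5*a/6)
(I(18) - 267) + Z = ((⅚)*18 - 267) + 189 = (15 - 267) + 189 = -252 + 189 = -63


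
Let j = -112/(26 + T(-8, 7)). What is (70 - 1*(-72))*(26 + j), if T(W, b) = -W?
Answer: 54812/17 ≈ 3224.2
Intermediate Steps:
j = -56/17 (j = -112/(26 - 1*(-8)) = -112/(26 + 8) = -112/34 = -112*1/34 = -56/17 ≈ -3.2941)
(70 - 1*(-72))*(26 + j) = (70 - 1*(-72))*(26 - 56/17) = (70 + 72)*(386/17) = 142*(386/17) = 54812/17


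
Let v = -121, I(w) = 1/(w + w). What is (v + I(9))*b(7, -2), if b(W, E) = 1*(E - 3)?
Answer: 10885/18 ≈ 604.72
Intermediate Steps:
I(w) = 1/(2*w)
b(W, E) = -3 + E (b(W, E) = 1*(-3 + E) = -3 + E)
(v + I(9))*b(7, -2) = (-121 + (½)/9)*(-3 - 2) = (-121 + (½)*(⅑))*(-5) = (-121 + 1/18)*(-5) = -2177/18*(-5) = 10885/18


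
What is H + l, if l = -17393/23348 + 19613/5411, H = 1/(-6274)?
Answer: 1141211314723/396316119836 ≈ 2.8795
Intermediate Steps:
H = -1/6274 ≈ -0.00015939
l = 363810801/126336028 (l = -17393*1/23348 + 19613*(1/5411) = -17393/23348 + 19613/5411 = 363810801/126336028 ≈ 2.8797)
H + l = -1/6274 + 363810801/126336028 = 1141211314723/396316119836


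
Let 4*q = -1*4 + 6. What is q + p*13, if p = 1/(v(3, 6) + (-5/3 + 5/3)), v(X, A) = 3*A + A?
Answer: 25/24 ≈ 1.0417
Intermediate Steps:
v(X, A) = 4*A
q = ½ (q = (-1*4 + 6)/4 = (-4 + 6)/4 = (¼)*2 = ½ ≈ 0.50000)
p = 1/24 (p = 1/(4*6 + (-5/3 + 5/3)) = 1/(24 + (-5*⅓ + 5*(⅓))) = 1/(24 + (-5/3 + 5/3)) = 1/(24 + 0) = 1/24 ≈ 0.041667)
q + p*13 = ½ + (1/24)*13 = ½ + 13/24 = 25/24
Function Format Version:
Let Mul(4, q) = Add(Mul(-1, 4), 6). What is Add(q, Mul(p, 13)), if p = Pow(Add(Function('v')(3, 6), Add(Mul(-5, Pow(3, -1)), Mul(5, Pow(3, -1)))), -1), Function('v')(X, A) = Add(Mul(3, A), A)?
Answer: Rational(25, 24) ≈ 1.0417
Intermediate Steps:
Function('v')(X, A) = Mul(4, A)
q = Rational(1, 2) (q = Mul(Rational(1, 4), Add(Mul(-1, 4), 6)) = Mul(Rational(1, 4), Add(-4, 6)) = Mul(Rational(1, 4), 2) = Rational(1, 2) ≈ 0.50000)
p = Rational(1, 24) (p = Pow(Add(Mul(4, 6), Add(Mul(-5, Pow(3, -1)), Mul(5, Pow(3, -1)))), -1) = Pow(Add(24, Add(Mul(-5, Rational(1, 3)), Mul(5, Rational(1, 3)))), -1) = Pow(Add(24, Add(Rational(-5, 3), Rational(5, 3))), -1) = Pow(Add(24, 0), -1) = Pow(24, -1) = Rational(1, 24) ≈ 0.041667)
Add(q, Mul(p, 13)) = Add(Rational(1, 2), Mul(Rational(1, 24), 13)) = Add(Rational(1, 2), Rational(13, 24)) = Rational(25, 24)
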